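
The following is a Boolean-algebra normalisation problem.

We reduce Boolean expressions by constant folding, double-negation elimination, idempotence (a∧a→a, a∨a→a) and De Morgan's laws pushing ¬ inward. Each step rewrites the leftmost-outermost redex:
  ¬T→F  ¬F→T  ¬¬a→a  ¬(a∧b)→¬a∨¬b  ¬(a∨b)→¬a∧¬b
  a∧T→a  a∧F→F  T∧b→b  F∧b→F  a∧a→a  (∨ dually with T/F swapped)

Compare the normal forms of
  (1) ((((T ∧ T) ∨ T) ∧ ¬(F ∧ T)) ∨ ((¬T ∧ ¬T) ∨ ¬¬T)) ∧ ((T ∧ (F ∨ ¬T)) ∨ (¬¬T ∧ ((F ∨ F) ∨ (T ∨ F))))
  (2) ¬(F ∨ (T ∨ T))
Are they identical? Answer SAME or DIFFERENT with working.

Answer: DIFFERENT — A ⇓ T, B ⇓ F

Working:
Term A:
  start: ((((T ∧ T) ∨ T) ∧ ¬(F ∧ T)) ∨ ((¬T ∧ ¬T) ∨ ¬¬T)) ∧ ((T ∧ (F ∨ ¬T)) ∨ (¬¬T ∧ ((F ∨ F) ∨ (T ∨ F))))
  step 1: ((T ∧ ¬(F ∧ T)) ∨ ((¬T ∧ ¬T) ∨ ¬¬T)) ∧ ((T ∧ (F ∨ ¬T)) ∨ (¬¬T ∧ ((F ∨ F) ∨ (T ∨ F))))
  step 2: (¬(F ∧ T) ∨ ((¬T ∧ ¬T) ∨ ¬¬T)) ∧ ((T ∧ (F ∨ ¬T)) ∨ (¬¬T ∧ ((F ∨ F) ∨ (T ∨ F))))
  step 3: ((¬F ∨ ¬T) ∨ ((¬T ∧ ¬T) ∨ ¬¬T)) ∧ ((T ∧ (F ∨ ¬T)) ∨ (¬¬T ∧ ((F ∨ F) ∨ (T ∨ F))))
  step 4: ((T ∨ ¬T) ∨ ((¬T ∧ ¬T) ∨ ¬¬T)) ∧ ((T ∧ (F ∨ ¬T)) ∨ (¬¬T ∧ ((F ∨ F) ∨ (T ∨ F))))
  step 5: (T ∨ ((¬T ∧ ¬T) ∨ ¬¬T)) ∧ ((T ∧ (F ∨ ¬T)) ∨ (¬¬T ∧ ((F ∨ F) ∨ (T ∨ F))))
  step 6: T ∧ ((T ∧ (F ∨ ¬T)) ∨ (¬¬T ∧ ((F ∨ F) ∨ (T ∨ F))))
  step 7: (T ∧ (F ∨ ¬T)) ∨ (¬¬T ∧ ((F ∨ F) ∨ (T ∨ F)))
  step 8: (F ∨ ¬T) ∨ (¬¬T ∧ ((F ∨ F) ∨ (T ∨ F)))
  step 9: ¬T ∨ (¬¬T ∧ ((F ∨ F) ∨ (T ∨ F)))
  step 10: F ∨ (¬¬T ∧ ((F ∨ F) ∨ (T ∨ F)))
  step 11: ¬¬T ∧ ((F ∨ F) ∨ (T ∨ F))
  step 12: T ∧ ((F ∨ F) ∨ (T ∨ F))
  step 13: (F ∨ F) ∨ (T ∨ F)
  step 14: F ∨ (T ∨ F)
  step 15: T ∨ F
  step 16: T

Term B:
  start: ¬(F ∨ (T ∨ T))
  step 1: ¬F ∧ ¬(T ∨ T)
  step 2: T ∧ ¬(T ∨ T)
  step 3: ¬(T ∨ T)
  step 4: ¬T ∧ ¬T
  step 5: ¬T
  step 6: F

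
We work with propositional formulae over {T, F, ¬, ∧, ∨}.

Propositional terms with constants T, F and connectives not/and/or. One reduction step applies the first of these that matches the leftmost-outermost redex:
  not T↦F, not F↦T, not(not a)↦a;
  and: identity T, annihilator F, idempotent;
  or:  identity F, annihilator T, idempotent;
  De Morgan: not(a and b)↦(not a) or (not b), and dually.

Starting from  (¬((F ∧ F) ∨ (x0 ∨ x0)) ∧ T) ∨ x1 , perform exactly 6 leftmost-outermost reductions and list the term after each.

Answer: after 6 steps: ¬(x0 ∨ x0) ∨ x1

Working:
  start: (¬((F ∧ F) ∨ (x0 ∨ x0)) ∧ T) ∨ x1
  →1  ¬((F ∧ F) ∨ (x0 ∨ x0)) ∨ x1
  →2  (¬(F ∧ F) ∧ ¬(x0 ∨ x0)) ∨ x1
  →3  ((¬F ∨ ¬F) ∧ ¬(x0 ∨ x0)) ∨ x1
  →4  (¬F ∧ ¬(x0 ∨ x0)) ∨ x1
  →5  (T ∧ ¬(x0 ∨ x0)) ∨ x1
  →6  ¬(x0 ∨ x0) ∨ x1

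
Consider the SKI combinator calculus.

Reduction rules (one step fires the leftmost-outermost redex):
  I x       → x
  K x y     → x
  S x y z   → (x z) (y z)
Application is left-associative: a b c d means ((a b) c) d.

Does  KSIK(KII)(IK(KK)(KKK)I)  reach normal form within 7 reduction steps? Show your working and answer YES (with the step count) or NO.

Answer: YES — reaches normal form K in 6 ≤ 7 steps

Derivation:
  start: KSIK(KII)(IK(KK)(KKK)I)
  →1  SK(KII)(IK(KK)(KKK)I)
  →2  K(IK(KK)(KKK)I)(KII(IK(KK)(KKK)I))
  →3  IK(KK)(KKK)I
  →4  K(KK)(KKK)I
  →5  KKI
  →6  K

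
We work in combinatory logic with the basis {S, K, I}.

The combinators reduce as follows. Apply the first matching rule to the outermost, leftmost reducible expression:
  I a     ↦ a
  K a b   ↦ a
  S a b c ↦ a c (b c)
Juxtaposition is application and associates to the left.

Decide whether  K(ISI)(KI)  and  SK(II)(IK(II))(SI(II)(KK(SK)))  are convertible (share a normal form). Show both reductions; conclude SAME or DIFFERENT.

Term A:
  start: K(ISI)(KI)
  [1] ISI
  [2] SI

Term B:
  start: SK(II)(IK(II))(SI(II)(KK(SK)))
  [1] K(IK(II))(II(IK(II)))(SI(II)(KK(SK)))
  [2] IK(II)(SI(II)(KK(SK)))
  [3] K(II)(SI(II)(KK(SK)))
  [4] II
  [5] I

Answer: DIFFERENT — A ⇓ SI, B ⇓ I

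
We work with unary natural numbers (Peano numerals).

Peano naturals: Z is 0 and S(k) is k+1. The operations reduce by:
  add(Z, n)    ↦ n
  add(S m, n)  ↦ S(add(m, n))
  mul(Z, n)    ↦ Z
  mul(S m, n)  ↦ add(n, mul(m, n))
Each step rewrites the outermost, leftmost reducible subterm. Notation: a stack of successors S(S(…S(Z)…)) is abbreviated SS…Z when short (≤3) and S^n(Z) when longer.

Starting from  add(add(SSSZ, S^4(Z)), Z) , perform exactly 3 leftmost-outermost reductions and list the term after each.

Answer: after 3 steps: S(add(S(add(SZ, S^4(Z))), Z))

Derivation:
  start: add(add(SSSZ, S^4(Z)), Z)
  step 1: add(S(add(SSZ, S^4(Z))), Z)
  step 2: S(add(add(SSZ, S^4(Z)), Z))
  step 3: S(add(S(add(SZ, S^4(Z))), Z))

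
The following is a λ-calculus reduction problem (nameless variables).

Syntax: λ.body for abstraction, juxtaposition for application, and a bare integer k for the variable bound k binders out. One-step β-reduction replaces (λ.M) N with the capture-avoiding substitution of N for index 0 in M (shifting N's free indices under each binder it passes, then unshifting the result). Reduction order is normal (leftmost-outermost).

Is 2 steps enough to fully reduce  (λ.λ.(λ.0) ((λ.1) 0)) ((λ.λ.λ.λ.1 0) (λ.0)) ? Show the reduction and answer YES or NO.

  start: (λ.λ.(λ.0) ((λ.1) 0)) ((λ.λ.λ.λ.1 0) (λ.0))
  step 1: λ.(λ.0) ((λ.1) 0)
  step 2: λ.(λ.1) 0

Answer: NO — after 2 steps the term is λ.(λ.1) 0, not yet normal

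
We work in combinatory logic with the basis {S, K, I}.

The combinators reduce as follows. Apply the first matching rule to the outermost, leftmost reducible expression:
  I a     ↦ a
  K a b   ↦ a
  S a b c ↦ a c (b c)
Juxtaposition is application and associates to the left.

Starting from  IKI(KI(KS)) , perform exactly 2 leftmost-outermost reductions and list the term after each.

Answer: after 2 steps: I

Derivation:
  start: IKI(KI(KS))
  step 1: KI(KI(KS))
  step 2: I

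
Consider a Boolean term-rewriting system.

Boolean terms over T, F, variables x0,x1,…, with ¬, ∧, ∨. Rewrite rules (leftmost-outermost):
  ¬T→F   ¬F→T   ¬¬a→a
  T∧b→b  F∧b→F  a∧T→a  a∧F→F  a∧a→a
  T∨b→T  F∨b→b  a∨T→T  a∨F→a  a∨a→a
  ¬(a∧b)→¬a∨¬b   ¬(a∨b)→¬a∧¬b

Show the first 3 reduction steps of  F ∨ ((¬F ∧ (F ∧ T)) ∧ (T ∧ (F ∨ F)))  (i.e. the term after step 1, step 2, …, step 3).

  start: F ∨ ((¬F ∧ (F ∧ T)) ∧ (T ∧ (F ∨ F)))
  [1] (¬F ∧ (F ∧ T)) ∧ (T ∧ (F ∨ F))
  [2] (T ∧ (F ∧ T)) ∧ (T ∧ (F ∨ F))
  [3] (F ∧ T) ∧ (T ∧ (F ∨ F))

Answer: after 3 steps: (F ∧ T) ∧ (T ∧ (F ∨ F))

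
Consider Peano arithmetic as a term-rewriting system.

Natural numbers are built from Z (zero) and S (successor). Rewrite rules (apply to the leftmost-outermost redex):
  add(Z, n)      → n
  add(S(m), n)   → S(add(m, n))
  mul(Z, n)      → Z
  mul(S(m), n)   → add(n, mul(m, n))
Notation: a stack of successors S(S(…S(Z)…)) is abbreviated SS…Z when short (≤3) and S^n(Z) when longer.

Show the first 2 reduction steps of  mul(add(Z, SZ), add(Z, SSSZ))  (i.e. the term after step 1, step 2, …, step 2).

Answer: after 2 steps: add(add(Z, SSSZ), mul(Z, add(Z, SSSZ)))

Working:
  start: mul(add(Z, SZ), add(Z, SSSZ))
  →1  mul(SZ, add(Z, SSSZ))
  →2  add(add(Z, SSSZ), mul(Z, add(Z, SSSZ)))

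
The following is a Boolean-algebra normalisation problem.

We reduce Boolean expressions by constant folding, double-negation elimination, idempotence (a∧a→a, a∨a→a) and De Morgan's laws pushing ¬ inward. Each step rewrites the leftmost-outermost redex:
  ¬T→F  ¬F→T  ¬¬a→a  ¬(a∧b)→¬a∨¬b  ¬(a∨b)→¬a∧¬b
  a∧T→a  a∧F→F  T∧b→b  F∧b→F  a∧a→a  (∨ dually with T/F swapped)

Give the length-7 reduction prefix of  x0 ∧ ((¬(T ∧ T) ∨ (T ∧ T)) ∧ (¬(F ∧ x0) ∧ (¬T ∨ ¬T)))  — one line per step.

Answer: after 7 steps: x0 ∧ ((¬F ∨ ¬x0) ∧ (¬T ∨ ¬T))

Derivation:
  start: x0 ∧ ((¬(T ∧ T) ∨ (T ∧ T)) ∧ (¬(F ∧ x0) ∧ (¬T ∨ ¬T)))
  →1  x0 ∧ (((¬T ∨ ¬T) ∨ (T ∧ T)) ∧ (¬(F ∧ x0) ∧ (¬T ∨ ¬T)))
  →2  x0 ∧ ((¬T ∨ (T ∧ T)) ∧ (¬(F ∧ x0) ∧ (¬T ∨ ¬T)))
  →3  x0 ∧ ((F ∨ (T ∧ T)) ∧ (¬(F ∧ x0) ∧ (¬T ∨ ¬T)))
  →4  x0 ∧ ((T ∧ T) ∧ (¬(F ∧ x0) ∧ (¬T ∨ ¬T)))
  →5  x0 ∧ (T ∧ (¬(F ∧ x0) ∧ (¬T ∨ ¬T)))
  →6  x0 ∧ (¬(F ∧ x0) ∧ (¬T ∨ ¬T))
  →7  x0 ∧ ((¬F ∨ ¬x0) ∧ (¬T ∨ ¬T))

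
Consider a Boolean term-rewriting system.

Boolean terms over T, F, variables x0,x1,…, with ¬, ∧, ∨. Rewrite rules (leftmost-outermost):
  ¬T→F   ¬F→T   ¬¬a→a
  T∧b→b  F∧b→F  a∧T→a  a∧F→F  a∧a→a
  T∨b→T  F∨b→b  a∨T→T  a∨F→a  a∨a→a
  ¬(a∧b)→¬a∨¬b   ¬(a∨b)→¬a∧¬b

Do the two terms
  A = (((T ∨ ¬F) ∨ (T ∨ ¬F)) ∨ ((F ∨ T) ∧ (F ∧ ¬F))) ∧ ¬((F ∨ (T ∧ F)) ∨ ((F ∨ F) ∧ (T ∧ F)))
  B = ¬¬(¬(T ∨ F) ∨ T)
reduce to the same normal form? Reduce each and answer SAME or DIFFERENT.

Term A:
  start: (((T ∨ ¬F) ∨ (T ∨ ¬F)) ∨ ((F ∨ T) ∧ (F ∧ ¬F))) ∧ ¬((F ∨ (T ∧ F)) ∨ ((F ∨ F) ∧ (T ∧ F)))
  [1] ((T ∨ ¬F) ∨ ((F ∨ T) ∧ (F ∧ ¬F))) ∧ ¬((F ∨ (T ∧ F)) ∨ ((F ∨ F) ∧ (T ∧ F)))
  [2] (T ∨ ((F ∨ T) ∧ (F ∧ ¬F))) ∧ ¬((F ∨ (T ∧ F)) ∨ ((F ∨ F) ∧ (T ∧ F)))
  [3] T ∧ ¬((F ∨ (T ∧ F)) ∨ ((F ∨ F) ∧ (T ∧ F)))
  [4] ¬((F ∨ (T ∧ F)) ∨ ((F ∨ F) ∧ (T ∧ F)))
  [5] ¬(F ∨ (T ∧ F)) ∧ ¬((F ∨ F) ∧ (T ∧ F))
  [6] (¬F ∧ ¬(T ∧ F)) ∧ ¬((F ∨ F) ∧ (T ∧ F))
  [7] (T ∧ ¬(T ∧ F)) ∧ ¬((F ∨ F) ∧ (T ∧ F))
  [8] ¬(T ∧ F) ∧ ¬((F ∨ F) ∧ (T ∧ F))
  [9] (¬T ∨ ¬F) ∧ ¬((F ∨ F) ∧ (T ∧ F))
  [10] (F ∨ ¬F) ∧ ¬((F ∨ F) ∧ (T ∧ F))
  [11] ¬F ∧ ¬((F ∨ F) ∧ (T ∧ F))
  [12] T ∧ ¬((F ∨ F) ∧ (T ∧ F))
  [13] ¬((F ∨ F) ∧ (T ∧ F))
  [14] ¬(F ∨ F) ∨ ¬(T ∧ F)
  [15] (¬F ∧ ¬F) ∨ ¬(T ∧ F)
  [16] ¬F ∨ ¬(T ∧ F)
  [17] T ∨ ¬(T ∧ F)
  [18] T

Term B:
  start: ¬¬(¬(T ∨ F) ∨ T)
  [1] ¬(T ∨ F) ∨ T
  [2] T

Answer: SAME — A ⇓ T, B ⇓ T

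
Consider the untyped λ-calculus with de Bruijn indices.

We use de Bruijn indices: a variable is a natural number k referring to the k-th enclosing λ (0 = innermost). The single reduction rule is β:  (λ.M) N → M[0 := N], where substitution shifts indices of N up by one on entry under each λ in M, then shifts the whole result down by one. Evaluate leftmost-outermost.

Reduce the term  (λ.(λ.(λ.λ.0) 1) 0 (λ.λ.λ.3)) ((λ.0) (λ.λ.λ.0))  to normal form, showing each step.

  start: (λ.(λ.(λ.λ.0) 1) 0 (λ.λ.λ.3)) ((λ.0) (λ.λ.λ.0))
  →1  (λ.(λ.λ.0) ((λ.0) (λ.λ.λ.0))) ((λ.0) (λ.λ.λ.0)) (λ.λ.λ.(λ.0) (λ.λ.λ.0))
  →2  (λ.λ.0) ((λ.0) (λ.λ.λ.0)) (λ.λ.λ.(λ.0) (λ.λ.λ.0))
  →3  (λ.0) (λ.λ.λ.(λ.0) (λ.λ.λ.0))
  →4  λ.λ.λ.(λ.0) (λ.λ.λ.0)
  →5  λ.λ.λ.λ.λ.λ.0

Answer: normal form = λ.λ.λ.λ.λ.λ.0  (in 5 steps)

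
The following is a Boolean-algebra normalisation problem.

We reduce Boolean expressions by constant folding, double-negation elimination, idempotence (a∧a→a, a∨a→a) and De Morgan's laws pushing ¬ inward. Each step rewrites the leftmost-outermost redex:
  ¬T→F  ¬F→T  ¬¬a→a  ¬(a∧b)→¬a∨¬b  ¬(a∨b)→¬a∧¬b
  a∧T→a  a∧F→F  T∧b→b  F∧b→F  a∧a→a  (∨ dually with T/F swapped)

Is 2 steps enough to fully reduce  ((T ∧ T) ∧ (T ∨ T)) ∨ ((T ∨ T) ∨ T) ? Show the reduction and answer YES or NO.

  start: ((T ∧ T) ∧ (T ∨ T)) ∨ ((T ∨ T) ∨ T)
  step 1: (T ∧ (T ∨ T)) ∨ ((T ∨ T) ∨ T)
  step 2: (T ∨ T) ∨ ((T ∨ T) ∨ T)

Answer: NO — after 2 steps the term is (T ∨ T) ∨ ((T ∨ T) ∨ T), not yet normal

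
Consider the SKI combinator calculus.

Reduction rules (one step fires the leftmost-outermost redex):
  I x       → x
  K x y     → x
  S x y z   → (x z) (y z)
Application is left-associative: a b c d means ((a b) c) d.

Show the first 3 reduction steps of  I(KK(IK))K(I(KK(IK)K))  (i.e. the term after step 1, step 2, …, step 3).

  start: I(KK(IK))K(I(KK(IK)K))
  [1] KK(IK)K(I(KK(IK)K))
  [2] KK(I(KK(IK)K))
  [3] K

Answer: after 3 steps: K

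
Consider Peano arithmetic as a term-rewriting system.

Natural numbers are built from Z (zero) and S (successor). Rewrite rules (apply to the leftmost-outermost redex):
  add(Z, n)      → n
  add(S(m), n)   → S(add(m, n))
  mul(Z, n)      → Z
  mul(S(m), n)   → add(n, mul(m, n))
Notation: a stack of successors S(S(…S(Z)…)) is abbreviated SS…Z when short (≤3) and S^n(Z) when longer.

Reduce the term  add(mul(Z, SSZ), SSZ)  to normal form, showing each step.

Answer: normal form = SSZ  (in 2 steps)

Derivation:
  start: add(mul(Z, SSZ), SSZ)
  step 1: add(Z, SSZ)
  step 2: SSZ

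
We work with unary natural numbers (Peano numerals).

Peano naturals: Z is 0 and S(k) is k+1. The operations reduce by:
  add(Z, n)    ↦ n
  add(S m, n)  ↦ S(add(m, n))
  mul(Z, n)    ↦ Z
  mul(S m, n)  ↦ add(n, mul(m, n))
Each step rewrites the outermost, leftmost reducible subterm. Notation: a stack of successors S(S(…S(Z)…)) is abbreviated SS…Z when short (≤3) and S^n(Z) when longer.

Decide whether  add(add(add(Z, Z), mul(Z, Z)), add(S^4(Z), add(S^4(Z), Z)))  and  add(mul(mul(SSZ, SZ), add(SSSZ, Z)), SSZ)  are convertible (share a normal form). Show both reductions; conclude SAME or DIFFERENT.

Term A:
  start: add(add(add(Z, Z), mul(Z, Z)), add(S^4(Z), add(S^4(Z), Z)))
  →1  add(add(Z, mul(Z, Z)), add(S^4(Z), add(S^4(Z), Z)))
  →2  add(mul(Z, Z), add(S^4(Z), add(S^4(Z), Z)))
  →3  add(Z, add(S^4(Z), add(S^4(Z), Z)))
  →4  add(S^4(Z), add(S^4(Z), Z))
  →5  S(add(SSSZ, add(S^4(Z), Z)))
  →6  S(S(add(SSZ, add(S^4(Z), Z))))
  →7  S(S(S(add(SZ, add(S^4(Z), Z)))))
  →8  S(S(S(S(add(Z, add(S^4(Z), Z))))))
  →9  S(S(S(S(add(S^4(Z), Z)))))
  →10  S(S(S(S(S(add(SSSZ, Z))))))
  →11  S(S(S(S(S(S(add(SSZ, Z)))))))
  →12  S(S(S(S(S(S(S(add(SZ, Z))))))))
  →13  S(S(S(S(S(S(S(S(add(Z, Z)))))))))
  →14  S^8(Z)

Term B:
  start: add(mul(mul(SSZ, SZ), add(SSSZ, Z)), SSZ)
  →1  add(mul(add(SZ, mul(SZ, SZ)), add(SSSZ, Z)), SSZ)
  →2  add(mul(S(add(Z, mul(SZ, SZ))), add(SSSZ, Z)), SSZ)
  →3  add(add(add(SSSZ, Z), mul(add(Z, mul(SZ, SZ)), add(SSSZ, Z))), SSZ)
  →4  add(add(S(add(SSZ, Z)), mul(add(Z, mul(SZ, SZ)), add(SSSZ, Z))), SSZ)
  →5  add(S(add(add(SSZ, Z), mul(add(Z, mul(SZ, SZ)), add(SSSZ, Z)))), SSZ)
  →6  S(add(add(add(SSZ, Z), mul(add(Z, mul(SZ, SZ)), add(SSSZ, Z))), SSZ))
  →7  S(add(add(S(add(SZ, Z)), mul(add(Z, mul(SZ, SZ)), add(SSSZ, Z))), SSZ))
  →8  S(add(S(add(add(SZ, Z), mul(add(Z, mul(SZ, SZ)), add(SSSZ, Z)))), SSZ))
  →9  S(S(add(add(add(SZ, Z), mul(add(Z, mul(SZ, SZ)), add(SSSZ, Z))), SSZ)))
  →10  S(S(add(add(S(add(Z, Z)), mul(add(Z, mul(SZ, SZ)), add(SSSZ, Z))), SSZ)))
  →11  S(S(add(S(add(add(Z, Z), mul(add(Z, mul(SZ, SZ)), add(SSSZ, Z)))), SSZ)))
  →12  S(S(S(add(add(add(Z, Z), mul(add(Z, mul(SZ, SZ)), add(SSSZ, Z))), SSZ))))
  →13  S(S(S(add(add(Z, mul(add(Z, mul(SZ, SZ)), add(SSSZ, Z))), SSZ))))
  →14  S(S(S(add(mul(add(Z, mul(SZ, SZ)), add(SSSZ, Z)), SSZ))))
  →15  S(S(S(add(mul(mul(SZ, SZ), add(SSSZ, Z)), SSZ))))
  →16  S(S(S(add(mul(add(SZ, mul(Z, SZ)), add(SSSZ, Z)), SSZ))))
  →17  S(S(S(add(mul(S(add(Z, mul(Z, SZ))), add(SSSZ, Z)), SSZ))))
  →18  S(S(S(add(add(add(SSSZ, Z), mul(add(Z, mul(Z, SZ)), add(SSSZ, Z))), SSZ))))
  →19  S(S(S(add(add(S(add(SSZ, Z)), mul(add(Z, mul(Z, SZ)), add(SSSZ, Z))), SSZ))))
  →20  S(S(S(add(S(add(add(SSZ, Z), mul(add(Z, mul(Z, SZ)), add(SSSZ, Z)))), SSZ))))
  →21  S(S(S(S(add(add(add(SSZ, Z), mul(add(Z, mul(Z, SZ)), add(SSSZ, Z))), SSZ)))))
  →22  S(S(S(S(add(add(S(add(SZ, Z)), mul(add(Z, mul(Z, SZ)), add(SSSZ, Z))), SSZ)))))
  →23  S(S(S(S(add(S(add(add(SZ, Z), mul(add(Z, mul(Z, SZ)), add(SSSZ, Z)))), SSZ)))))
  →24  S(S(S(S(S(add(add(add(SZ, Z), mul(add(Z, mul(Z, SZ)), add(SSSZ, Z))), SSZ))))))
  →25  S(S(S(S(S(add(add(S(add(Z, Z)), mul(add(Z, mul(Z, SZ)), add(SSSZ, Z))), SSZ))))))
  →26  S(S(S(S(S(add(S(add(add(Z, Z), mul(add(Z, mul(Z, SZ)), add(SSSZ, Z)))), SSZ))))))
  →27  S(S(S(S(S(S(add(add(add(Z, Z), mul(add(Z, mul(Z, SZ)), add(SSSZ, Z))), SSZ)))))))
  →28  S(S(S(S(S(S(add(add(Z, mul(add(Z, mul(Z, SZ)), add(SSSZ, Z))), SSZ)))))))
  →29  S(S(S(S(S(S(add(mul(add(Z, mul(Z, SZ)), add(SSSZ, Z)), SSZ)))))))
  →30  S(S(S(S(S(S(add(mul(mul(Z, SZ), add(SSSZ, Z)), SSZ)))))))
  →31  S(S(S(S(S(S(add(mul(Z, add(SSSZ, Z)), SSZ)))))))
  →32  S(S(S(S(S(S(add(Z, SSZ)))))))
  →33  S^8(Z)

Answer: SAME — A ⇓ S^8(Z), B ⇓ S^8(Z)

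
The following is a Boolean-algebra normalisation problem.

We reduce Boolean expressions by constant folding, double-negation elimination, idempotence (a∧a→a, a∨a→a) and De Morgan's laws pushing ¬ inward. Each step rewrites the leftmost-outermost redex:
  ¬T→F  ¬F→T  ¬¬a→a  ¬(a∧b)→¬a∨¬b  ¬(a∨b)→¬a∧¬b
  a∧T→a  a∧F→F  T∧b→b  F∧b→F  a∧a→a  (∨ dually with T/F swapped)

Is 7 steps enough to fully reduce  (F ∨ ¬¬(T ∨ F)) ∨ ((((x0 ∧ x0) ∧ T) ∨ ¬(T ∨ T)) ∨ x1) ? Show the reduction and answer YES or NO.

Answer: YES — reaches normal form T in 4 ≤ 7 steps

Derivation:
  start: (F ∨ ¬¬(T ∨ F)) ∨ ((((x0 ∧ x0) ∧ T) ∨ ¬(T ∨ T)) ∨ x1)
  [1] ¬¬(T ∨ F) ∨ ((((x0 ∧ x0) ∧ T) ∨ ¬(T ∨ T)) ∨ x1)
  [2] (T ∨ F) ∨ ((((x0 ∧ x0) ∧ T) ∨ ¬(T ∨ T)) ∨ x1)
  [3] T ∨ ((((x0 ∧ x0) ∧ T) ∨ ¬(T ∨ T)) ∨ x1)
  [4] T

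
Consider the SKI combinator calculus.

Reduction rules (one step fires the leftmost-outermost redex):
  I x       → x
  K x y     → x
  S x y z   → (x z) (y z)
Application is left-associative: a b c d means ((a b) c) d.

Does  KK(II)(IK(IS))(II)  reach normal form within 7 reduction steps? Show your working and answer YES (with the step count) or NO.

  start: KK(II)(IK(IS))(II)
  step 1: K(IK(IS))(II)
  step 2: IK(IS)
  step 3: K(IS)
  step 4: KS

Answer: YES — reaches normal form KS in 4 ≤ 7 steps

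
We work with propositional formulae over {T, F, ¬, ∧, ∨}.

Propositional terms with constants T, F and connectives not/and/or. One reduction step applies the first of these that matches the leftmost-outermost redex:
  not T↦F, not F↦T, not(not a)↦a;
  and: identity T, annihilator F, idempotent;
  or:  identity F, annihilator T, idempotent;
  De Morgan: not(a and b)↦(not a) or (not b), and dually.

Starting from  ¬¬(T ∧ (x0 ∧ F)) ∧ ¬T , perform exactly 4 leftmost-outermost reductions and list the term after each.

Answer: after 4 steps: F

Working:
  start: ¬¬(T ∧ (x0 ∧ F)) ∧ ¬T
  →1  (T ∧ (x0 ∧ F)) ∧ ¬T
  →2  (x0 ∧ F) ∧ ¬T
  →3  F ∧ ¬T
  →4  F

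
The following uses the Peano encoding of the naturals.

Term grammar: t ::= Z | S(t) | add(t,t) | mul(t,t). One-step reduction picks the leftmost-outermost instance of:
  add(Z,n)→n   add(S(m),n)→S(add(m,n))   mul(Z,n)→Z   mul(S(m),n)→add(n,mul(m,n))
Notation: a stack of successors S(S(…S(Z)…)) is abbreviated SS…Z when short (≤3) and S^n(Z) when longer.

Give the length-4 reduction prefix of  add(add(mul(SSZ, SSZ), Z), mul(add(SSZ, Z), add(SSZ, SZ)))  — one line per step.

  start: add(add(mul(SSZ, SSZ), Z), mul(add(SSZ, Z), add(SSZ, SZ)))
  [1] add(add(add(SSZ, mul(SZ, SSZ)), Z), mul(add(SSZ, Z), add(SSZ, SZ)))
  [2] add(add(S(add(SZ, mul(SZ, SSZ))), Z), mul(add(SSZ, Z), add(SSZ, SZ)))
  [3] add(S(add(add(SZ, mul(SZ, SSZ)), Z)), mul(add(SSZ, Z), add(SSZ, SZ)))
  [4] S(add(add(add(SZ, mul(SZ, SSZ)), Z), mul(add(SSZ, Z), add(SSZ, SZ))))

Answer: after 4 steps: S(add(add(add(SZ, mul(SZ, SSZ)), Z), mul(add(SSZ, Z), add(SSZ, SZ))))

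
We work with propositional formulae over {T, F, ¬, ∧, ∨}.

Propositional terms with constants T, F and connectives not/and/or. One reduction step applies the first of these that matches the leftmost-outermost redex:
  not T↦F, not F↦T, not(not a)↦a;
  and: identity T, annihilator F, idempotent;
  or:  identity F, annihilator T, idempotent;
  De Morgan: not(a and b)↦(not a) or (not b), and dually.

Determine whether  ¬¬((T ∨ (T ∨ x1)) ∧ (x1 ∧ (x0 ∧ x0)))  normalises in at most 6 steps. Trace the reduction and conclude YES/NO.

Answer: YES — reaches normal form x1 ∧ x0 in 4 ≤ 6 steps

Working:
  start: ¬¬((T ∨ (T ∨ x1)) ∧ (x1 ∧ (x0 ∧ x0)))
  step 1: (T ∨ (T ∨ x1)) ∧ (x1 ∧ (x0 ∧ x0))
  step 2: T ∧ (x1 ∧ (x0 ∧ x0))
  step 3: x1 ∧ (x0 ∧ x0)
  step 4: x1 ∧ x0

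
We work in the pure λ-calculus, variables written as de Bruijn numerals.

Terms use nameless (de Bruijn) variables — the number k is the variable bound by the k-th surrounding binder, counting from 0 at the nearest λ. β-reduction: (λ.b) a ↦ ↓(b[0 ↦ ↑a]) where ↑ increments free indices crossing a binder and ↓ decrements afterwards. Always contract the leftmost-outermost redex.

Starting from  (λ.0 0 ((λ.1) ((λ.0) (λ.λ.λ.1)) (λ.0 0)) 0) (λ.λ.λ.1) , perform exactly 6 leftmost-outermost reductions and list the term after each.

Answer: after 6 steps: λ.λ.1

Reduction:
  start: (λ.0 0 ((λ.1) ((λ.0) (λ.λ.λ.1)) (λ.0 0)) 0) (λ.λ.λ.1)
  step 1: (λ.λ.λ.1) (λ.λ.λ.1) ((λ.λ.λ.λ.1) ((λ.0) (λ.λ.λ.1)) (λ.0 0)) (λ.λ.λ.1)
  step 2: (λ.λ.1) ((λ.λ.λ.λ.1) ((λ.0) (λ.λ.λ.1)) (λ.0 0)) (λ.λ.λ.1)
  step 3: (λ.(λ.λ.λ.λ.1) ((λ.0) (λ.λ.λ.1)) (λ.0 0)) (λ.λ.λ.1)
  step 4: (λ.λ.λ.λ.1) ((λ.0) (λ.λ.λ.1)) (λ.0 0)
  step 5: (λ.λ.λ.1) (λ.0 0)
  step 6: λ.λ.1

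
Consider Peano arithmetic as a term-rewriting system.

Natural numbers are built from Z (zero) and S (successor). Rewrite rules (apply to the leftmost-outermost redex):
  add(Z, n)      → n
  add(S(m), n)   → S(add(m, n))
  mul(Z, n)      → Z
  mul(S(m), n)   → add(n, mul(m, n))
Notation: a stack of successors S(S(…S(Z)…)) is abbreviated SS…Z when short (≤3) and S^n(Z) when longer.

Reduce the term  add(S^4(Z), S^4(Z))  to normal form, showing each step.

Answer: normal form = S^8(Z)  (in 5 steps)

Reduction:
  start: add(S^4(Z), S^4(Z))
  →1  S(add(SSSZ, S^4(Z)))
  →2  S(S(add(SSZ, S^4(Z))))
  →3  S(S(S(add(SZ, S^4(Z)))))
  →4  S(S(S(S(add(Z, S^4(Z))))))
  →5  S^8(Z)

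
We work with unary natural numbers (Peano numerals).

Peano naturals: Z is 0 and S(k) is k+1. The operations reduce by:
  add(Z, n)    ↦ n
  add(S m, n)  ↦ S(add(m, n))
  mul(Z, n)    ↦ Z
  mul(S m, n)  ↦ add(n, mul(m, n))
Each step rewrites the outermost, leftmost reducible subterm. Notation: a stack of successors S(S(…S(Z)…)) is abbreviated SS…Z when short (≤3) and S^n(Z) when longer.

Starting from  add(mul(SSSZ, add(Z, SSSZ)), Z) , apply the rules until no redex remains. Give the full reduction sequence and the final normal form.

  start: add(mul(SSSZ, add(Z, SSSZ)), Z)
  [1] add(add(add(Z, SSSZ), mul(SSZ, add(Z, SSSZ))), Z)
  [2] add(add(SSSZ, mul(SSZ, add(Z, SSSZ))), Z)
  [3] add(S(add(SSZ, mul(SSZ, add(Z, SSSZ)))), Z)
  [4] S(add(add(SSZ, mul(SSZ, add(Z, SSSZ))), Z))
  [5] S(add(S(add(SZ, mul(SSZ, add(Z, SSSZ)))), Z))
  [6] S(S(add(add(SZ, mul(SSZ, add(Z, SSSZ))), Z)))
  [7] S(S(add(S(add(Z, mul(SSZ, add(Z, SSSZ)))), Z)))
  [8] S(S(S(add(add(Z, mul(SSZ, add(Z, SSSZ))), Z))))
  [9] S(S(S(add(mul(SSZ, add(Z, SSSZ)), Z))))
  [10] S(S(S(add(add(add(Z, SSSZ), mul(SZ, add(Z, SSSZ))), Z))))
  [11] S(S(S(add(add(SSSZ, mul(SZ, add(Z, SSSZ))), Z))))
  [12] S(S(S(add(S(add(SSZ, mul(SZ, add(Z, SSSZ)))), Z))))
  [13] S(S(S(S(add(add(SSZ, mul(SZ, add(Z, SSSZ))), Z)))))
  [14] S(S(S(S(add(S(add(SZ, mul(SZ, add(Z, SSSZ)))), Z)))))
  [15] S(S(S(S(S(add(add(SZ, mul(SZ, add(Z, SSSZ))), Z))))))
  [16] S(S(S(S(S(add(S(add(Z, mul(SZ, add(Z, SSSZ)))), Z))))))
  [17] S(S(S(S(S(S(add(add(Z, mul(SZ, add(Z, SSSZ))), Z)))))))
  [18] S(S(S(S(S(S(add(mul(SZ, add(Z, SSSZ)), Z)))))))
  [19] S(S(S(S(S(S(add(add(add(Z, SSSZ), mul(Z, add(Z, SSSZ))), Z)))))))
  [20] S(S(S(S(S(S(add(add(SSSZ, mul(Z, add(Z, SSSZ))), Z)))))))
  [21] S(S(S(S(S(S(add(S(add(SSZ, mul(Z, add(Z, SSSZ)))), Z)))))))
  [22] S(S(S(S(S(S(S(add(add(SSZ, mul(Z, add(Z, SSSZ))), Z))))))))
  [23] S(S(S(S(S(S(S(add(S(add(SZ, mul(Z, add(Z, SSSZ)))), Z))))))))
  [24] S(S(S(S(S(S(S(S(add(add(SZ, mul(Z, add(Z, SSSZ))), Z)))))))))
  [25] S(S(S(S(S(S(S(S(add(S(add(Z, mul(Z, add(Z, SSSZ)))), Z)))))))))
  [26] S(S(S(S(S(S(S(S(S(add(add(Z, mul(Z, add(Z, SSSZ))), Z))))))))))
  [27] S(S(S(S(S(S(S(S(S(add(mul(Z, add(Z, SSSZ)), Z))))))))))
  [28] S(S(S(S(S(S(S(S(S(add(Z, Z))))))))))
  [29] S^9(Z)

Answer: normal form = S^9(Z)  (in 29 steps)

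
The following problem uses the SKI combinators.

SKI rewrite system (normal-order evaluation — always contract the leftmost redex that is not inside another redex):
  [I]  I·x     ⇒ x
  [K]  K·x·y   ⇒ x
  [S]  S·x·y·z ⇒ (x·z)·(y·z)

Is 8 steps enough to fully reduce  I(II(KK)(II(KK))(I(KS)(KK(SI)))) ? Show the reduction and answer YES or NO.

Answer: YES — reaches normal form KS in 6 ≤ 8 steps

Reduction:
  start: I(II(KK)(II(KK))(I(KS)(KK(SI))))
  →1  II(KK)(II(KK))(I(KS)(KK(SI)))
  →2  I(KK)(II(KK))(I(KS)(KK(SI)))
  →3  KK(II(KK))(I(KS)(KK(SI)))
  →4  K(I(KS)(KK(SI)))
  →5  K(KS(KK(SI)))
  →6  KS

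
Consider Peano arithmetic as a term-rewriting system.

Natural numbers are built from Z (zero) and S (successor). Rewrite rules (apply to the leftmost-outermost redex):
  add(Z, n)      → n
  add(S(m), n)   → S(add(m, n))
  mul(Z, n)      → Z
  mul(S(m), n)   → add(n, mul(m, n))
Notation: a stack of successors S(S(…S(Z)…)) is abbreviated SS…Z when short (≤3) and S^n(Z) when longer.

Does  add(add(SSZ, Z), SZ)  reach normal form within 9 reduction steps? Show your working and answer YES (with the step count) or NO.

Answer: YES — reaches normal form SSSZ in 6 ≤ 9 steps

Reduction:
  start: add(add(SSZ, Z), SZ)
  →1  add(S(add(SZ, Z)), SZ)
  →2  S(add(add(SZ, Z), SZ))
  →3  S(add(S(add(Z, Z)), SZ))
  →4  S(S(add(add(Z, Z), SZ)))
  →5  S(S(add(Z, SZ)))
  →6  SSSZ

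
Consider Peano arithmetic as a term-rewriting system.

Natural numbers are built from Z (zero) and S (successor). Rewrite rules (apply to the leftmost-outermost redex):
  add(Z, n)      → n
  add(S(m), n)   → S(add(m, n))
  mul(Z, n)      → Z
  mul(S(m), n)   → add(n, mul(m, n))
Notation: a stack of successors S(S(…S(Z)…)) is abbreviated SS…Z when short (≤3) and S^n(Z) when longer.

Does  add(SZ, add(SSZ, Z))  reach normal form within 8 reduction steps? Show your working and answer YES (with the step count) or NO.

Answer: YES — reaches normal form SSSZ in 5 ≤ 8 steps

Derivation:
  start: add(SZ, add(SSZ, Z))
  step 1: S(add(Z, add(SSZ, Z)))
  step 2: S(add(SSZ, Z))
  step 3: S(S(add(SZ, Z)))
  step 4: S(S(S(add(Z, Z))))
  step 5: SSSZ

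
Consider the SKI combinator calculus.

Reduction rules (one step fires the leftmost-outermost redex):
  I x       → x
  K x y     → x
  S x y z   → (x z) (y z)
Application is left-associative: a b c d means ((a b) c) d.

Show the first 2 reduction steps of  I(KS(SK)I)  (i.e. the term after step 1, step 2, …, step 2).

  start: I(KS(SK)I)
  step 1: KS(SK)I
  step 2: SI

Answer: after 2 steps: SI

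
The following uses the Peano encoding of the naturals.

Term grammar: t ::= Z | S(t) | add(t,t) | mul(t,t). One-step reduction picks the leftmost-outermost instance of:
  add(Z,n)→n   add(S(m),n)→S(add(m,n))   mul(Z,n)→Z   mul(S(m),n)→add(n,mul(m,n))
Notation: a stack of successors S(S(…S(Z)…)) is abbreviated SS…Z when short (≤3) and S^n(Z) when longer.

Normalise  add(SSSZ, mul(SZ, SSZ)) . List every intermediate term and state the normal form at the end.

Answer: normal form = S^5(Z)  (in 9 steps)

Derivation:
  start: add(SSSZ, mul(SZ, SSZ))
  step 1: S(add(SSZ, mul(SZ, SSZ)))
  step 2: S(S(add(SZ, mul(SZ, SSZ))))
  step 3: S(S(S(add(Z, mul(SZ, SSZ)))))
  step 4: S(S(S(mul(SZ, SSZ))))
  step 5: S(S(S(add(SSZ, mul(Z, SSZ)))))
  step 6: S(S(S(S(add(SZ, mul(Z, SSZ))))))
  step 7: S(S(S(S(S(add(Z, mul(Z, SSZ)))))))
  step 8: S(S(S(S(S(mul(Z, SSZ))))))
  step 9: S^5(Z)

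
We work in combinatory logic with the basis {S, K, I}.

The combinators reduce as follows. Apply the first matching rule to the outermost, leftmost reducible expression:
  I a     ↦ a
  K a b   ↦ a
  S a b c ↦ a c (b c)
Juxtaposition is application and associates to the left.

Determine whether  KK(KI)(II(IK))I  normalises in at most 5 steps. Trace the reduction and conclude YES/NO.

Answer: YES — reaches normal form K in 5 ≤ 5 steps

Reduction:
  start: KK(KI)(II(IK))I
  step 1: K(II(IK))I
  step 2: II(IK)
  step 3: I(IK)
  step 4: IK
  step 5: K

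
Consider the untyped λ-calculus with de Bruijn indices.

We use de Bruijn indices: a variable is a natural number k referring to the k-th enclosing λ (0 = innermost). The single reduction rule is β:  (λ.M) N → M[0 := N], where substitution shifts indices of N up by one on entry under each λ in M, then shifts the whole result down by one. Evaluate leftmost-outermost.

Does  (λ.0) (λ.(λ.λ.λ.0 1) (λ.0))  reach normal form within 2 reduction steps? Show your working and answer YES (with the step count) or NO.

Answer: YES — reaches normal form λ.λ.λ.0 1 in 2 ≤ 2 steps

Derivation:
  start: (λ.0) (λ.(λ.λ.λ.0 1) (λ.0))
  [1] λ.(λ.λ.λ.0 1) (λ.0)
  [2] λ.λ.λ.0 1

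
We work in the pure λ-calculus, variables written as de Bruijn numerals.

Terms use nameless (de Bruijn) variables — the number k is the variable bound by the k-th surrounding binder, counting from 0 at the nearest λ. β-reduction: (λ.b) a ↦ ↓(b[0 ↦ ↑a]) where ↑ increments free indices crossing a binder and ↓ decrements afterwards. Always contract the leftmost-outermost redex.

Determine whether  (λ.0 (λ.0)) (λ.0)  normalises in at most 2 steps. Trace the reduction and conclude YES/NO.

  start: (λ.0 (λ.0)) (λ.0)
  [1] (λ.0) (λ.0)
  [2] λ.0

Answer: YES — reaches normal form λ.0 in 2 ≤ 2 steps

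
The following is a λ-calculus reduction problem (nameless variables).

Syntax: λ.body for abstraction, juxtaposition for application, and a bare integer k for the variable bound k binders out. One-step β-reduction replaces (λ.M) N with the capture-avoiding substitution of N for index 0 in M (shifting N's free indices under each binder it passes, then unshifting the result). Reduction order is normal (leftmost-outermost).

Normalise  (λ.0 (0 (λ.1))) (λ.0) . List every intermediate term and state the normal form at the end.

  start: (λ.0 (0 (λ.1))) (λ.0)
  [1] (λ.0) ((λ.0) (λ.λ.0))
  [2] (λ.0) (λ.λ.0)
  [3] λ.λ.0

Answer: normal form = λ.λ.0  (in 3 steps)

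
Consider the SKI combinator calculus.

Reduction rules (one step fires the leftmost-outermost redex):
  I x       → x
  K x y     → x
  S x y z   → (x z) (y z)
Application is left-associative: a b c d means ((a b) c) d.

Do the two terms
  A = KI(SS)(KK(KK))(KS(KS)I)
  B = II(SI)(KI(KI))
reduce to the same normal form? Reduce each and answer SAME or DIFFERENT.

Term A:
  start: KI(SS)(KK(KK))(KS(KS)I)
  →1  I(KK(KK))(KS(KS)I)
  →2  KK(KK)(KS(KS)I)
  →3  K(KS(KS)I)
  →4  K(SI)

Term B:
  start: II(SI)(KI(KI))
  →1  I(SI)(KI(KI))
  →2  SI(KI(KI))
  →3  SII

Answer: DIFFERENT — A ⇓ K(SI), B ⇓ SII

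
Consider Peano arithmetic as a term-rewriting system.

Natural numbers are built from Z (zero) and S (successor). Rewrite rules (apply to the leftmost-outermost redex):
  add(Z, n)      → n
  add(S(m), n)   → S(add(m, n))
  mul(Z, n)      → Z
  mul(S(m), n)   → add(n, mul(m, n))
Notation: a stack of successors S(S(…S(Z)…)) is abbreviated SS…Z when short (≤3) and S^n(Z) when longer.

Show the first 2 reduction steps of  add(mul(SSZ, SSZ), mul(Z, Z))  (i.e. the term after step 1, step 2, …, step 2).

Answer: after 2 steps: add(S(add(SZ, mul(SZ, SSZ))), mul(Z, Z))

Derivation:
  start: add(mul(SSZ, SSZ), mul(Z, Z))
  →1  add(add(SSZ, mul(SZ, SSZ)), mul(Z, Z))
  →2  add(S(add(SZ, mul(SZ, SSZ))), mul(Z, Z))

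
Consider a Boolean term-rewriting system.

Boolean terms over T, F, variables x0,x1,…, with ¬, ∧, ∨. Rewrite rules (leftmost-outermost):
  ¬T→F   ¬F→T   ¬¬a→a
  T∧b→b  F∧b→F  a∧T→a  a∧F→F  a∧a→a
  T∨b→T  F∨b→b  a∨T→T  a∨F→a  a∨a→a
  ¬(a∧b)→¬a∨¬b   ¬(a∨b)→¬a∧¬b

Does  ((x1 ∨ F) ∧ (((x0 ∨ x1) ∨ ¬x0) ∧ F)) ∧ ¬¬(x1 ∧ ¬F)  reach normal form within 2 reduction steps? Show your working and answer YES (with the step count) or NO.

Answer: NO — after 2 steps the term is (x1 ∧ F) ∧ ¬¬(x1 ∧ ¬F), not yet normal

Reduction:
  start: ((x1 ∨ F) ∧ (((x0 ∨ x1) ∨ ¬x0) ∧ F)) ∧ ¬¬(x1 ∧ ¬F)
  →1  (x1 ∧ (((x0 ∨ x1) ∨ ¬x0) ∧ F)) ∧ ¬¬(x1 ∧ ¬F)
  →2  (x1 ∧ F) ∧ ¬¬(x1 ∧ ¬F)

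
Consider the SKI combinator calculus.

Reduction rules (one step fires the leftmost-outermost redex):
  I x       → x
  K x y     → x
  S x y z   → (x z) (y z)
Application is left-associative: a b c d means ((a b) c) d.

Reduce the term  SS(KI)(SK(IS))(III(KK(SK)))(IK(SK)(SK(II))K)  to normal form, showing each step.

  start: SS(KI)(SK(IS))(III(KK(SK)))(IK(SK)(SK(II))K)
  step 1: S(SK(IS))(KI(SK(IS)))(III(KK(SK)))(IK(SK)(SK(II))K)
  step 2: SK(IS)(III(KK(SK)))(KI(SK(IS))(III(KK(SK))))(IK(SK)(SK(II))K)
  step 3: K(III(KK(SK)))(IS(III(KK(SK))))(KI(SK(IS))(III(KK(SK))))(IK(SK)(SK(II))K)
  step 4: III(KK(SK))(KI(SK(IS))(III(KK(SK))))(IK(SK)(SK(II))K)
  step 5: II(KK(SK))(KI(SK(IS))(III(KK(SK))))(IK(SK)(SK(II))K)
  step 6: I(KK(SK))(KI(SK(IS))(III(KK(SK))))(IK(SK)(SK(II))K)
  step 7: KK(SK)(KI(SK(IS))(III(KK(SK))))(IK(SK)(SK(II))K)
  step 8: K(KI(SK(IS))(III(KK(SK))))(IK(SK)(SK(II))K)
  step 9: KI(SK(IS))(III(KK(SK)))
  step 10: I(III(KK(SK)))
  step 11: III(KK(SK))
  step 12: II(KK(SK))
  step 13: I(KK(SK))
  step 14: KK(SK)
  step 15: K

Answer: normal form = K  (in 15 steps)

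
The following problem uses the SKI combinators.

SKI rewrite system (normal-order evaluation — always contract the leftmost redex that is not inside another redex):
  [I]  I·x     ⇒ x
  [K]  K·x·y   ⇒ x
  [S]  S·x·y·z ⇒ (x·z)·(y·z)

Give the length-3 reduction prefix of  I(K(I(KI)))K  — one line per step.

Answer: after 3 steps: KI

Derivation:
  start: I(K(I(KI)))K
  [1] K(I(KI))K
  [2] I(KI)
  [3] KI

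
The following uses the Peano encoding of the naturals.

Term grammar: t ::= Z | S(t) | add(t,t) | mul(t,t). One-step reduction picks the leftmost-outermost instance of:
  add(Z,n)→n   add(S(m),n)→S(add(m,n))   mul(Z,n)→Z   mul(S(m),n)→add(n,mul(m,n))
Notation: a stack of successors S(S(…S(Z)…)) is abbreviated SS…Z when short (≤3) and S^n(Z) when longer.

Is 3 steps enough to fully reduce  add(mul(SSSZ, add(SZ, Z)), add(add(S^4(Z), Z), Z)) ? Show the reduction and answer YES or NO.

Answer: NO — after 3 steps the term is add(S(add(add(Z, Z), mul(SSZ, add(SZ, Z)))), add(add(S^4(Z), Z), Z)), not yet normal

Working:
  start: add(mul(SSSZ, add(SZ, Z)), add(add(S^4(Z), Z), Z))
  →1  add(add(add(SZ, Z), mul(SSZ, add(SZ, Z))), add(add(S^4(Z), Z), Z))
  →2  add(add(S(add(Z, Z)), mul(SSZ, add(SZ, Z))), add(add(S^4(Z), Z), Z))
  →3  add(S(add(add(Z, Z), mul(SSZ, add(SZ, Z)))), add(add(S^4(Z), Z), Z))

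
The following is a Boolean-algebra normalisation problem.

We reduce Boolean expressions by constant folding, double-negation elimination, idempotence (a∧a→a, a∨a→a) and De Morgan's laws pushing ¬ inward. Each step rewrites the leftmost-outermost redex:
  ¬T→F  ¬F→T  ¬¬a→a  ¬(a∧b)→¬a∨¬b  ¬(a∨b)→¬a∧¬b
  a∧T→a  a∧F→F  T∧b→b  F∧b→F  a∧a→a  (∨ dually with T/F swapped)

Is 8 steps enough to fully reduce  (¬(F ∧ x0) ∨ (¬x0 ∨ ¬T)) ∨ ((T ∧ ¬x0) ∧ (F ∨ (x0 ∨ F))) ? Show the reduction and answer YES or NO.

  start: (¬(F ∧ x0) ∨ (¬x0 ∨ ¬T)) ∨ ((T ∧ ¬x0) ∧ (F ∨ (x0 ∨ F)))
  step 1: ((¬F ∨ ¬x0) ∨ (¬x0 ∨ ¬T)) ∨ ((T ∧ ¬x0) ∧ (F ∨ (x0 ∨ F)))
  step 2: ((T ∨ ¬x0) ∨ (¬x0 ∨ ¬T)) ∨ ((T ∧ ¬x0) ∧ (F ∨ (x0 ∨ F)))
  step 3: (T ∨ (¬x0 ∨ ¬T)) ∨ ((T ∧ ¬x0) ∧ (F ∨ (x0 ∨ F)))
  step 4: T ∨ ((T ∧ ¬x0) ∧ (F ∨ (x0 ∨ F)))
  step 5: T

Answer: YES — reaches normal form T in 5 ≤ 8 steps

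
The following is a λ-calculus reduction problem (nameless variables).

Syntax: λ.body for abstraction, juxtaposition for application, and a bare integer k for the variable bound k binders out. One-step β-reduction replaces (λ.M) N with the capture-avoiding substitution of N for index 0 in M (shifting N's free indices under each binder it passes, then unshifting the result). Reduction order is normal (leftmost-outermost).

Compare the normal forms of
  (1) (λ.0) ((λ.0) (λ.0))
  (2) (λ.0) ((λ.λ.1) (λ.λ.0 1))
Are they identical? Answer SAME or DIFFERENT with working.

Answer: DIFFERENT — A ⇓ λ.0, B ⇓ λ.λ.λ.0 1

Reduction:
Term A:
  start: (λ.0) ((λ.0) (λ.0))
  →1  (λ.0) (λ.0)
  →2  λ.0

Term B:
  start: (λ.0) ((λ.λ.1) (λ.λ.0 1))
  →1  (λ.λ.1) (λ.λ.0 1)
  →2  λ.λ.λ.0 1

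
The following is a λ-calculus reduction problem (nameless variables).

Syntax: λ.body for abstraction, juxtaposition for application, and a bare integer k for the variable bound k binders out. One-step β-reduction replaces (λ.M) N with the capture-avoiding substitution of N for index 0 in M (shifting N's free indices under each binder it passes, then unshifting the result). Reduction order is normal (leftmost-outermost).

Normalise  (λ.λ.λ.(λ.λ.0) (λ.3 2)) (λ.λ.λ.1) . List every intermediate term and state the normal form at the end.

Answer: normal form = λ.λ.λ.0  (in 2 steps)

Working:
  start: (λ.λ.λ.(λ.λ.0) (λ.3 2)) (λ.λ.λ.1)
  →1  λ.λ.(λ.λ.0) (λ.(λ.λ.λ.1) 2)
  →2  λ.λ.λ.0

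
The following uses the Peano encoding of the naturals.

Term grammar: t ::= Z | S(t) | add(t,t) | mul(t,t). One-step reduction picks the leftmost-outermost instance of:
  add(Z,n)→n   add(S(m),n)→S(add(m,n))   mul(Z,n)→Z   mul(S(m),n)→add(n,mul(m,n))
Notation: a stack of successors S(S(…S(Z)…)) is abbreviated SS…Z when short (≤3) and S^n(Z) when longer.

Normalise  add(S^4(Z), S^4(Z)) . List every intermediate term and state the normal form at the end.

Answer: normal form = S^8(Z)  (in 5 steps)

Derivation:
  start: add(S^4(Z), S^4(Z))
  →1  S(add(SSSZ, S^4(Z)))
  →2  S(S(add(SSZ, S^4(Z))))
  →3  S(S(S(add(SZ, S^4(Z)))))
  →4  S(S(S(S(add(Z, S^4(Z))))))
  →5  S^8(Z)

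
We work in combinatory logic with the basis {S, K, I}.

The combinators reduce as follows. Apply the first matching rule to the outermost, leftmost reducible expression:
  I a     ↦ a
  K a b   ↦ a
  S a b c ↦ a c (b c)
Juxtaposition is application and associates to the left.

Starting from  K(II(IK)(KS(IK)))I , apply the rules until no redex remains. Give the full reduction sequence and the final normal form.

Answer: normal form = KS  (in 5 steps)

Derivation:
  start: K(II(IK)(KS(IK)))I
  →1  II(IK)(KS(IK))
  →2  I(IK)(KS(IK))
  →3  IK(KS(IK))
  →4  K(KS(IK))
  →5  KS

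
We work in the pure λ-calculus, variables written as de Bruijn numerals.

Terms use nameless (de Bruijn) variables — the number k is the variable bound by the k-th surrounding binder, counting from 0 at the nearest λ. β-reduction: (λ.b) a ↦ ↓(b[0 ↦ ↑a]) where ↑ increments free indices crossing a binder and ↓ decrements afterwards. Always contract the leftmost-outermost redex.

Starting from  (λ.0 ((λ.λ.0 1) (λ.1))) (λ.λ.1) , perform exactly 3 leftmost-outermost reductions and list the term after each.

  start: (λ.0 ((λ.λ.0 1) (λ.1))) (λ.λ.1)
  →1  (λ.λ.1) ((λ.λ.0 1) (λ.λ.λ.1))
  →2  λ.(λ.λ.0 1) (λ.λ.λ.1)
  →3  λ.λ.0 (λ.λ.λ.1)

Answer: after 3 steps: λ.λ.0 (λ.λ.λ.1)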